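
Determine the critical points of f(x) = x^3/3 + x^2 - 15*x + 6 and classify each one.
f'(x) = x^2 + 2*x - 15

Solve f'(x) = 0:
  Factor: x^2 + 2*x - 15 = (x - 3)*(x + 5) = 0.
  ⇒ x = -5, 3

f''(x) = 2*x + 2
Second-derivative test at each critical point:
  f''(-5) = -8 < 0 → local maximum
  f''(3) = 8 > 0 → local minimum

Critical points: x = -5 (local maximum); x = 3 (local minimum)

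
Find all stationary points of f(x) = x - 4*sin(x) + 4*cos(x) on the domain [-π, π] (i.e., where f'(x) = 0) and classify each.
f'(x) = -4*sqrt(2)*sin(x + pi/4) + 1

Solve f'(x) = 0 on [-π, π]:
  f'(x) = 0 ⇔ -4*sin(x) - 4*cos(x) = -1. Write the left side as R·cos(x + φ) with R = √((-4)² + 4²) = 4*sqrt(2), cos φ = -sqrt(2)/2, sin φ = sqrt(2)/2; then cos(x + φ) = -sqrt(2)/8. Solve for x and keep the solutions lying in [-π, π].
  ⇒ x = atan((1 - sqrt(31))/(1 + sqrt(31))) ≈ -0.6077, atan((1 + sqrt(31))/(1 - sqrt(31))) + pi ≈ 2.1785

f''(x) = -4*sqrt(2)*cos(x + pi/4)
Second-derivative test at each critical point:
  f''(-0.6077) = -5.5678 < 0 → local maximum
  f''(2.1785) = 5.5678 > 0 → local minimum

Critical points: x = atan((1 - sqrt(31))/(1 + sqrt(31))) ≈ -0.6077 (local maximum); x = atan((1 + sqrt(31))/(1 - sqrt(31))) + pi ≈ 2.1785 (local minimum)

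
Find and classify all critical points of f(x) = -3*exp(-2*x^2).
f'(x) = 12*x*exp(-2*x^2)

Solve f'(x) = 0:
  f'(x) = (12*x)·exp(-2*x^2) and exp(-2*x^2) > 0 for every x, so f'(x) = 0 ⇔ 12*x = 0.
  12*x = 0.
  ⇒ x = 0

f''(x) = 12*(1 - 4*x^2)*exp(-2*x^2)
Second-derivative test at each critical point:
  f''(0) = 12 > 0 → local minimum

Critical points: x = 0 (local minimum)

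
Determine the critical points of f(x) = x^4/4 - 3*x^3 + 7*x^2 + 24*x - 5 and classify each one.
f'(x) = x^3 - 9*x^2 + 14*x + 24

Solve f'(x) = 0:
  Factor: x^3 - 9*x^2 + 14*x + 24 = (x - 6)*(x - 4)*(x + 1) = 0.
  ⇒ x = -1, 4, 6

f''(x) = 3*x^2 - 18*x + 14
Second-derivative test at each critical point:
  f''(-1) = 35 > 0 → local minimum
  f''(4) = -10 < 0 → local maximum
  f''(6) = 14 > 0 → local minimum

Critical points: x = -1 (local minimum); x = 4 (local maximum); x = 6 (local minimum)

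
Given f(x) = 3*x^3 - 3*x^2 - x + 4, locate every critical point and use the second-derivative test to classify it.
f'(x) = 9*x^2 - 6*x - 1

Solve f'(x) = 0:
  9*x^2 - 6*x - 1 = 0 has no rational roots; quadratic formula: x = (6 ± √72)/18.
  ⇒ x = 1/3 - sqrt(2)/3 ≈ -0.1381, 1/3 + sqrt(2)/3 ≈ 0.8047

f''(x) = 18*x - 6
Second-derivative test at each critical point:
  f''(-0.1381) = -8.4853 < 0 → local maximum
  f''(0.8047) = 8.4853 > 0 → local minimum

Critical points: x = 1/3 - sqrt(2)/3 ≈ -0.1381 (local maximum); x = 1/3 + sqrt(2)/3 ≈ 0.8047 (local minimum)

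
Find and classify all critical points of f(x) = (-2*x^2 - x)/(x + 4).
f'(x) = 2*(-x^2 - 8*x - 2)/(x^2 + 8*x + 16)

Solve f'(x) = 0:
  f'(x) = -2*(x^2 + 8*x + 2)/(x + 4)^2; the denominator is positive wherever f is defined, so f'(x) = 0 ⇔ -2*x^2 - 16*x - 4 = 0.
  Factor: -2*x^2 - 16*x - 4 = -2*(x^2 + 8*x + 2); x^2 + 8*x + 2 = 0 has no rational roots; quadratic formula: x = (-8 ± √56)/2.
  ⇒ x = -4 - sqrt(14) ≈ -7.7417, -4 + sqrt(14) ≈ -0.2583

f''(x) = -56/(x^3 + 12*x^2 + 48*x + 64)
Second-derivative test at each critical point:
  f''(-7.7417) = 1.0690 > 0 → local minimum
  f''(-0.2583) = -1.0690 < 0 → local maximum

Critical points: x = -4 - sqrt(14) ≈ -7.7417 (local minimum); x = -4 + sqrt(14) ≈ -0.2583 (local maximum)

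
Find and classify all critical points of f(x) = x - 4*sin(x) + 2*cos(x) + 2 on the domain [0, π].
f'(x) = -2*sin(x) - 4*cos(x) + 1

Solve f'(x) = 0 on [0, π]:
  f'(x) = 0 ⇔ -2*sin(x) - 4*cos(x) = -1. Write the left side as R·cos(x + φ) with R = √((-4)² + 2²) = 2*sqrt(5), cos φ = -2*sqrt(5)/5, sin φ = sqrt(5)/5; then cos(x + φ) = -sqrt(5)/10. Solve for x and keep the solutions lying in [0, π].
  ⇒ x = atan((1 + 2*sqrt(19))/(2 - sqrt(19))) + pi ≈ 1.8089

f''(x) = 4*sin(x) - 2*cos(x)
Second-derivative test at each critical point:
  f''(1.8089) = 4.3589 > 0 → local minimum

Critical points: x = atan((1 + 2*sqrt(19))/(2 - sqrt(19))) + pi ≈ 1.8089 (local minimum)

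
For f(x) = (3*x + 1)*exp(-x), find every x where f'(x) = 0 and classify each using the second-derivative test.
f'(x) = (2 - 3*x)*exp(-x)

Solve f'(x) = 0:
  f'(x) = (2 - 3*x)·exp(-x) and exp(-x) > 0 for every x, so f'(x) = 0 ⇔ 2 - 3*x = 0.
  2 - 3*x = 0.
  ⇒ x = 2/3

f''(x) = (3*x - 5)*exp(-x)
Second-derivative test at each critical point:
  f''(2/3) = -1.5403 < 0 → local maximum

Critical points: x = 2/3 (local maximum)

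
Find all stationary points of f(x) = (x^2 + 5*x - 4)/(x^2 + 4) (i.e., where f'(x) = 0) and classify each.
f'(x) = (-5*x^2 + 16*x + 20)/(x^4 + 8*x^2 + 16)

Solve f'(x) = 0:
  f'(x) = -(5*x^2 - 16*x - 20)/(x^2 + 4)^2; the denominator is positive wherever f is defined, so f'(x) = 0 ⇔ -5*x^2 + 16*x + 20 = 0.
  5*x^2 - 16*x - 20 = 0 has no rational roots; quadratic formula: x = (16 ± √656)/10.
  ⇒ x = 8/5 - 2*sqrt(41)/5 ≈ -0.9612, 8/5 + 2*sqrt(41)/5 ≈ 4.1612

f''(x) = 2*(5*x^3 - 24*x^2 - 60*x + 32)/(x^6 + 12*x^4 + 48*x^2 + 64)
Second-derivative test at each critical point:
  f''(-0.9612) = 1.0564 > 0 → local minimum
  f''(4.1612) = -0.0564 < 0 → local maximum

Critical points: x = 8/5 - 2*sqrt(41)/5 ≈ -0.9612 (local minimum); x = 8/5 + 2*sqrt(41)/5 ≈ 4.1612 (local maximum)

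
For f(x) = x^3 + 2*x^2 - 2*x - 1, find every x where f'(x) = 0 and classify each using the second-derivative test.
f'(x) = 3*x^2 + 4*x - 2

Solve f'(x) = 0:
  3*x^2 + 4*x - 2 = 0 has no rational roots; quadratic formula: x = (-4 ± √40)/6.
  ⇒ x = -sqrt(10)/3 - 2/3 ≈ -1.7208, -2/3 + sqrt(10)/3 ≈ 0.3874

f''(x) = 6*x + 4
Second-derivative test at each critical point:
  f''(-1.7208) = -6.3246 < 0 → local maximum
  f''(0.3874) = 6.3246 > 0 → local minimum

Critical points: x = -sqrt(10)/3 - 2/3 ≈ -1.7208 (local maximum); x = -2/3 + sqrt(10)/3 ≈ 0.3874 (local minimum)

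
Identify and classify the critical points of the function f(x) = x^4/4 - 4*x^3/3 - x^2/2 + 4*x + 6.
f'(x) = x^3 - 4*x^2 - x + 4

Solve f'(x) = 0:
  Factor: x^3 - 4*x^2 - x + 4 = (x - 4)*(x - 1)*(x + 1) = 0.
  ⇒ x = -1, 1, 4

f''(x) = 3*x^2 - 8*x - 1
Second-derivative test at each critical point:
  f''(-1) = 10 > 0 → local minimum
  f''(1) = -6 < 0 → local maximum
  f''(4) = 15 > 0 → local minimum

Critical points: x = -1 (local minimum); x = 1 (local maximum); x = 4 (local minimum)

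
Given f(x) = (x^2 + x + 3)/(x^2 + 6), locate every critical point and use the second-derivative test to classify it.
f'(x) = (-x^2 + 6*x + 6)/(x^4 + 12*x^2 + 36)

Solve f'(x) = 0:
  f'(x) = -(x^2 - 6*x - 6)/(x^2 + 6)^2; the denominator is positive wherever f is defined, so f'(x) = 0 ⇔ -x^2 + 6*x + 6 = 0.
  x^2 - 6*x - 6 = 0 has no rational roots; quadratic formula: x = (6 ± √60)/2.
  ⇒ x = 3 - sqrt(15) ≈ -0.8730, 3 + sqrt(15) ≈ 6.8730

f''(x) = 2*(x^3 - 9*x^2 - 18*x + 18)/(x^6 + 18*x^4 + 108*x^2 + 216)
Second-derivative test at each critical point:
  f''(-0.8730) = 0.1694 > 0 → local minimum
  f''(6.8730) = -0.0027 < 0 → local maximum

Critical points: x = 3 - sqrt(15) ≈ -0.8730 (local minimum); x = 3 + sqrt(15) ≈ 6.8730 (local maximum)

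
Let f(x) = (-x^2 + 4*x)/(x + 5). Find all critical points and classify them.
f'(x) = (-x^2 - 10*x + 20)/(x^2 + 10*x + 25)

Solve f'(x) = 0:
  f'(x) = -(x^2 + 10*x - 20)/(x + 5)^2; the denominator is positive wherever f is defined, so f'(x) = 0 ⇔ -x^2 - 10*x + 20 = 0.
  x^2 + 10*x - 20 = 0 has no rational roots; quadratic formula: x = (-10 ± √180)/2.
  ⇒ x = -3*sqrt(5) - 5 ≈ -11.7082, -5 + 3*sqrt(5) ≈ 1.7082

f''(x) = -90/(x^3 + 15*x^2 + 75*x + 125)
Second-derivative test at each critical point:
  f''(-11.7082) = 0.2981 > 0 → local minimum
  f''(1.7082) = -0.2981 < 0 → local maximum

Critical points: x = -3*sqrt(5) - 5 ≈ -11.7082 (local minimum); x = -5 + 3*sqrt(5) ≈ 1.7082 (local maximum)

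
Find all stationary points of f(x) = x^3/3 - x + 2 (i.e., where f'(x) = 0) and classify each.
f'(x) = x^2 - 1

Solve f'(x) = 0:
  Factor: x^2 - 1 = (x - 1)*(x + 1) = 0.
  ⇒ x = -1, 1

f''(x) = 2*x
Second-derivative test at each critical point:
  f''(-1) = -2 < 0 → local maximum
  f''(1) = 2 > 0 → local minimum

Critical points: x = -1 (local maximum); x = 1 (local minimum)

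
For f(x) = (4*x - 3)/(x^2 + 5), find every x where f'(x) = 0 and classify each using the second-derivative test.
f'(x) = 2*(-2*x^2 + 3*x + 10)/(x^4 + 10*x^2 + 25)

Solve f'(x) = 0:
  f'(x) = -2*(2*x^2 - 3*x - 10)/(x^2 + 5)^2; the denominator is positive wherever f is defined, so f'(x) = 0 ⇔ -4*x^2 + 6*x + 20 = 0.
  Factor: -4*x^2 + 6*x + 20 = -2*(2*x^2 - 3*x - 10); 2*x^2 - 3*x - 10 = 0 has no rational roots; quadratic formula: x = (3 ± √89)/4.
  ⇒ x = 3/4 - sqrt(89)/4 ≈ -1.6085, 3/4 + sqrt(89)/4 ≈ 3.1085

f''(x) = 2*(4*x^2*(4*x - 3) + 3*(1 - 4*x)*(x^2 + 5))/(x^2 + 5)^3
Second-derivative test at each critical point:
  f''(-1.6085) = 0.3278 > 0 → local minimum
  f''(3.1085) = -0.0878 < 0 → local maximum

Critical points: x = 3/4 - sqrt(89)/4 ≈ -1.6085 (local minimum); x = 3/4 + sqrt(89)/4 ≈ 3.1085 (local maximum)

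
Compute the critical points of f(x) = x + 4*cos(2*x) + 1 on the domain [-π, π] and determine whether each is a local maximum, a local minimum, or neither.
f'(x) = 1 - 8*sin(2*x)

Solve f'(x) = 0 on [-π, π]:
  f'(x) = 0 ⇔ sin(2*x) = 1/8, i.e. 2*x = arcsin(1/8) + 2nπ or 2*x = π − arcsin(1/8) + 2nπ; keep the solutions lying in [-π, π].
  ⇒ x = -pi + asin(1/8)/2 ≈ -3.0789, -pi/2 - asin(1/8)/2 ≈ -1.6335, asin(1/8)/2 ≈ 0.0627, -asin(1/8)/2 + pi/2 ≈ 1.5081

f''(x) = -16*cos(2*x)
Second-derivative test at each critical point:
  f''(-3.0789) = -15.8745 < 0 → local maximum
  f''(-1.6335) = 15.8745 > 0 → local minimum
  f''(0.0627) = -15.8745 < 0 → local maximum
  f''(1.5081) = 15.8745 > 0 → local minimum

Critical points: x = -pi + asin(1/8)/2 ≈ -3.0789 (local maximum); x = -pi/2 - asin(1/8)/2 ≈ -1.6335 (local minimum); x = asin(1/8)/2 ≈ 0.0627 (local maximum); x = -asin(1/8)/2 + pi/2 ≈ 1.5081 (local minimum)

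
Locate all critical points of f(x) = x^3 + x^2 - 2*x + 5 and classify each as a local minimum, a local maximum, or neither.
f'(x) = 3*x^2 + 2*x - 2

Solve f'(x) = 0:
  3*x^2 + 2*x - 2 = 0 has no rational roots; quadratic formula: x = (-2 ± √28)/6.
  ⇒ x = -sqrt(7)/3 - 1/3 ≈ -1.2153, -1/3 + sqrt(7)/3 ≈ 0.5486

f''(x) = 6*x + 2
Second-derivative test at each critical point:
  f''(-1.2153) = -5.2915 < 0 → local maximum
  f''(0.5486) = 5.2915 > 0 → local minimum

Critical points: x = -sqrt(7)/3 - 1/3 ≈ -1.2153 (local maximum); x = -1/3 + sqrt(7)/3 ≈ 0.5486 (local minimum)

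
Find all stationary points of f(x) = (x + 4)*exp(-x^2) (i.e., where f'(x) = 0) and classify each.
f'(x) = (-2*x*(x + 4) + 1)*exp(-x^2)

Solve f'(x) = 0:
  f'(x) = (-2*x^2 - 8*x + 1)·exp(-x^2) and exp(-x^2) > 0 for every x, so f'(x) = 0 ⇔ -2*x^2 - 8*x + 1 = 0.
  2*x^2 + 8*x - 1 = 0 has no rational roots; quadratic formula: x = (-8 ± √72)/4.
  ⇒ x = -3*sqrt(2)/2 - 2 ≈ -4.1213, -2 + 3*sqrt(2)/2 ≈ 0.1213

f''(x) = 2*(2*x^2*(x + 4) - 3*x - 4)*exp(-x^2)
Second-derivative test at each critical point:
  f''(-4.1213) = 3.565e-07 > 0 → local minimum
  f''(0.1213) = -8.3613 < 0 → local maximum

Critical points: x = -3*sqrt(2)/2 - 2 ≈ -4.1213 (local minimum); x = -2 + 3*sqrt(2)/2 ≈ 0.1213 (local maximum)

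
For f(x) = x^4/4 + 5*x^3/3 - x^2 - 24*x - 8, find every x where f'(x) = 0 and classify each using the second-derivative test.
f'(x) = x^3 + 5*x^2 - 2*x - 24

Solve f'(x) = 0:
  Factor: x^3 + 5*x^2 - 2*x - 24 = (x - 2)*(x + 3)*(x + 4) = 0.
  ⇒ x = -4, -3, 2

f''(x) = 3*x^2 + 10*x - 2
Second-derivative test at each critical point:
  f''(-4) = 6 > 0 → local minimum
  f''(-3) = -5 < 0 → local maximum
  f''(2) = 30 > 0 → local minimum

Critical points: x = -4 (local minimum); x = -3 (local maximum); x = 2 (local minimum)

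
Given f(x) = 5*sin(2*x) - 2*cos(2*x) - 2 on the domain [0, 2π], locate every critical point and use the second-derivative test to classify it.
f'(x) = 4*sin(2*x) + 10*cos(2*x)

Solve f'(x) = 0 on [0, 2π]:
  f'(x) = 0 ⇔ 5*cos(2*x) = -2*sin(2*x) ⇔ tan(2*x) = -5/2, i.e. 2*x = arctan(-5/2) + nπ; keep the solutions lying in [0, 2π].
  ⇒ x = -atan(5/2)/2 + pi/2 ≈ 0.9757, pi - atan(5/2)/2 ≈ 2.5464, -atan(5/2)/2 + 3*pi/2 ≈ 4.1172, -atan(5/2)/2 + 2*pi ≈ 5.6880

f''(x) = -20*sin(2*x) + 8*cos(2*x)
Second-derivative test at each critical point:
  f''(0.9757) = -21.5407 < 0 → local maximum
  f''(2.5464) = 21.5407 > 0 → local minimum
  f''(4.1172) = -21.5407 < 0 → local maximum
  f''(5.6880) = 21.5407 > 0 → local minimum

Critical points: x = -atan(5/2)/2 + pi/2 ≈ 0.9757 (local maximum); x = pi - atan(5/2)/2 ≈ 2.5464 (local minimum); x = -atan(5/2)/2 + 3*pi/2 ≈ 4.1172 (local maximum); x = -atan(5/2)/2 + 2*pi ≈ 5.6880 (local minimum)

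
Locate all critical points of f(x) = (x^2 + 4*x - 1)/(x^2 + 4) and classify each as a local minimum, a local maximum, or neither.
f'(x) = 2*(-2*x^2 + 5*x + 8)/(x^4 + 8*x^2 + 16)

Solve f'(x) = 0:
  f'(x) = -2*(2*x^2 - 5*x - 8)/(x^2 + 4)^2; the denominator is positive wherever f is defined, so f'(x) = 0 ⇔ -4*x^2 + 10*x + 16 = 0.
  Factor: -4*x^2 + 10*x + 16 = -2*(2*x^2 - 5*x - 8); 2*x^2 - 5*x - 8 = 0 has no rational roots; quadratic formula: x = (5 ± √89)/4.
  ⇒ x = 5/4 - sqrt(89)/4 ≈ -1.1085, 5/4 + sqrt(89)/4 ≈ 3.6085

f''(x) = 2*(4*x^3 - 15*x^2 - 48*x + 20)/(x^6 + 12*x^4 + 48*x^2 + 64)
Second-derivative test at each critical point:
  f''(-1.1085) = 0.6901 > 0 → local minimum
  f''(3.6085) = -0.0651 < 0 → local maximum

Critical points: x = 5/4 - sqrt(89)/4 ≈ -1.1085 (local minimum); x = 5/4 + sqrt(89)/4 ≈ 3.6085 (local maximum)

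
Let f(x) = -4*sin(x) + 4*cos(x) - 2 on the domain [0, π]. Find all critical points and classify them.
f'(x) = -4*sqrt(2)*sin(x + pi/4)

Solve f'(x) = 0 on [0, π]:
  f'(x) = 0 ⇔ -4*cos(x) = 4*sin(x) ⇔ tan(x) = -1, i.e. x = arctan(-1) + nπ; keep the solutions lying in [0, π].
  ⇒ x = 3*pi/4 ≈ 2.3562

f''(x) = -4*sqrt(2)*cos(x + pi/4)
Second-derivative test at each critical point:
  f''(2.3562) = 5.6569 > 0 → local minimum

Critical points: x = 3*pi/4 ≈ 2.3562 (local minimum)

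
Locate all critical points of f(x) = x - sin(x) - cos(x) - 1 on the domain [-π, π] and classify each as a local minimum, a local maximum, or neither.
f'(x) = sin(x) - cos(x) + 1

Solve f'(x) = 0 on [-π, π]:
  f'(x) = 0 ⇔ sin(x) - cos(x) = -1. Write the left side as R·cos(x + φ) with R = √((-1)² + (-1)²) = sqrt(2), cos φ = -sqrt(2)/2, sin φ = -sqrt(2)/2; then cos(x + φ) = -sqrt(2)/2. Solve for x and keep the solutions lying in [-π, π].
  ⇒ x = -pi/2 ≈ -1.5708, 0

f''(x) = sin(x) + cos(x)
Second-derivative test at each critical point:
  f''(-1.5708) = -1 < 0 → local maximum
  f''(0) = 1 > 0 → local minimum

Critical points: x = -pi/2 ≈ -1.5708 (local maximum); x = 0 (local minimum)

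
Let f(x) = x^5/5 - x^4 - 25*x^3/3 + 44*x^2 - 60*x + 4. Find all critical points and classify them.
f'(x) = x^4 - 4*x^3 - 25*x^2 + 88*x - 60

Solve f'(x) = 0:
  Factor: x^4 - 4*x^3 - 25*x^2 + 88*x - 60 = (x - 6)*(x - 2)*(x - 1)*(x + 5) = 0.
  ⇒ x = -5, 1, 2, 6

f''(x) = 4*x^3 - 12*x^2 - 50*x + 88
Second-derivative test at each critical point:
  f''(-5) = -462 < 0 → local maximum
  f''(1) = 30 > 0 → local minimum
  f''(2) = -28 < 0 → local maximum
  f''(6) = 220 > 0 → local minimum

Critical points: x = -5 (local maximum); x = 1 (local minimum); x = 2 (local maximum); x = 6 (local minimum)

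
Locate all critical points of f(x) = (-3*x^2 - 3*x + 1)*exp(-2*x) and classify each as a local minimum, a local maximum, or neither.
f'(x) = (6*x^2 - 5)*exp(-2*x)

Solve f'(x) = 0:
  f'(x) = (6*x^2 - 5)·exp(-2*x) and exp(-2*x) > 0 for every x, so f'(x) = 0 ⇔ 6*x^2 - 5 = 0.
  6*x^2 - 5 = 0 has no rational roots; quadratic formula: x = (0 ± √120)/12.
  ⇒ x = -sqrt(30)/6 ≈ -0.9129, sqrt(30)/6 ≈ 0.9129

f''(x) = 2*(-6*x^2 + 6*x + 5)*exp(-2*x)
Second-derivative test at each critical point:
  f''(-0.9129) = -67.9986 < 0 → local maximum
  f''(0.9129) = 1.7647 > 0 → local minimum

Critical points: x = -sqrt(30)/6 ≈ -0.9129 (local maximum); x = sqrt(30)/6 ≈ 0.9129 (local minimum)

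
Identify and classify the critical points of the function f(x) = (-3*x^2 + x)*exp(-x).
f'(x) = (3*x^2 - 7*x + 1)*exp(-x)

Solve f'(x) = 0:
  f'(x) = (3*x^2 - 7*x + 1)·exp(-x) and exp(-x) > 0 for every x, so f'(x) = 0 ⇔ 3*x^2 - 7*x + 1 = 0.
  3*x^2 - 7*x + 1 = 0 has no rational roots; quadratic formula: x = (7 ± √37)/6.
  ⇒ x = 7/6 - sqrt(37)/6 ≈ 0.1529, sqrt(37)/6 + 7/6 ≈ 2.1805

f''(x) = (-3*x^2 + 13*x - 8)*exp(-x)
Second-derivative test at each critical point:
  f''(0.1529) = -5.2205 < 0 → local maximum
  f''(2.1805) = 0.6873 > 0 → local minimum

Critical points: x = 7/6 - sqrt(37)/6 ≈ 0.1529 (local maximum); x = sqrt(37)/6 + 7/6 ≈ 2.1805 (local minimum)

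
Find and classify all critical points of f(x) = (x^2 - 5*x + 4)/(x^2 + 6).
f'(x) = (5*x^2 + 4*x - 30)/(x^4 + 12*x^2 + 36)

Solve f'(x) = 0:
  f'(x) = (5*x^2 + 4*x - 30)/(x^2 + 6)^2; the denominator is positive wherever f is defined, so f'(x) = 0 ⇔ 5*x^2 + 4*x - 30 = 0.
  5*x^2 + 4*x - 30 = 0 has no rational roots; quadratic formula: x = (-4 ± √616)/10.
  ⇒ x = -sqrt(154)/5 - 2/5 ≈ -2.8819, -2/5 + sqrt(154)/5 ≈ 2.0819

f''(x) = 2*(-5*x^3 - 6*x^2 + 90*x + 12)/(x^6 + 18*x^4 + 108*x^2 + 216)
Second-derivative test at each critical point:
  f''(-2.8819) = -0.1213 < 0 → local maximum
  f''(2.0819) = 0.2324 > 0 → local minimum

Critical points: x = -sqrt(154)/5 - 2/5 ≈ -2.8819 (local maximum); x = -2/5 + sqrt(154)/5 ≈ 2.0819 (local minimum)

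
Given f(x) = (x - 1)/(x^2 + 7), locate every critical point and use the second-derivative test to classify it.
f'(x) = (x^2 - 2*x*(x - 1) + 7)/(x^2 + 7)^2

Solve f'(x) = 0:
  f'(x) = -(x^2 - 2*x - 7)/(x^2 + 7)^2; the denominator is positive wherever f is defined, so f'(x) = 0 ⇔ -x^2 + 2*x + 7 = 0.
  x^2 - 2*x - 7 = 0 has no rational roots; quadratic formula: x = (2 ± √32)/2.
  ⇒ x = 1 - 2*sqrt(2) ≈ -1.8284, 1 + 2*sqrt(2) ≈ 3.8284

f''(x) = 2*(4*x^2*(x - 1) + (1 - 3*x)*(x^2 + 7))/(x^2 + 7)^3
Second-derivative test at each critical point:
  f''(-1.8284) = 0.0529 > 0 → local minimum
  f''(3.8284) = -0.0121 < 0 → local maximum

Critical points: x = 1 - 2*sqrt(2) ≈ -1.8284 (local minimum); x = 1 + 2*sqrt(2) ≈ 3.8284 (local maximum)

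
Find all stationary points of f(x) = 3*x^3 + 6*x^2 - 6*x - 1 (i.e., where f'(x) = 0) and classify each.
f'(x) = 9*x^2 + 12*x - 6

Solve f'(x) = 0:
  Factor: 9*x^2 + 12*x - 6 = 3*(3*x^2 + 4*x - 2); 3*x^2 + 4*x - 2 = 0 has no rational roots; quadratic formula: x = (-4 ± √40)/6.
  ⇒ x = -sqrt(10)/3 - 2/3 ≈ -1.7208, -2/3 + sqrt(10)/3 ≈ 0.3874

f''(x) = 18*x + 12
Second-derivative test at each critical point:
  f''(-1.7208) = -18.9737 < 0 → local maximum
  f''(0.3874) = 18.9737 > 0 → local minimum

Critical points: x = -sqrt(10)/3 - 2/3 ≈ -1.7208 (local maximum); x = -2/3 + sqrt(10)/3 ≈ 0.3874 (local minimum)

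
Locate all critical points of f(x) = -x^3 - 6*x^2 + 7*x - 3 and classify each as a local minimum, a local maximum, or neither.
f'(x) = -3*x^2 - 12*x + 7

Solve f'(x) = 0:
  3*x^2 + 12*x - 7 = 0 has no rational roots; quadratic formula: x = (-12 ± √228)/6.
  ⇒ x = -sqrt(57)/3 - 2 ≈ -4.5166, -2 + sqrt(57)/3 ≈ 0.5166

f''(x) = -6*x - 12
Second-derivative test at each critical point:
  f''(-4.5166) = 15.0997 > 0 → local minimum
  f''(0.5166) = -15.0997 < 0 → local maximum

Critical points: x = -sqrt(57)/3 - 2 ≈ -4.5166 (local minimum); x = -2 + sqrt(57)/3 ≈ 0.5166 (local maximum)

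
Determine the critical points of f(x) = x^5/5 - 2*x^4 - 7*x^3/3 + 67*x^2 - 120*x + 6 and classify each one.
f'(x) = x^4 - 8*x^3 - 7*x^2 + 134*x - 120

Solve f'(x) = 0:
  Factor: x^4 - 8*x^3 - 7*x^2 + 134*x - 120 = (x - 6)*(x - 5)*(x - 1)*(x + 4) = 0.
  ⇒ x = -4, 1, 5, 6

f''(x) = 4*x^3 - 24*x^2 - 14*x + 134
Second-derivative test at each critical point:
  f''(-4) = -450 < 0 → local maximum
  f''(1) = 100 > 0 → local minimum
  f''(5) = -36 < 0 → local maximum
  f''(6) = 50 > 0 → local minimum

Critical points: x = -4 (local maximum); x = 1 (local minimum); x = 5 (local maximum); x = 6 (local minimum)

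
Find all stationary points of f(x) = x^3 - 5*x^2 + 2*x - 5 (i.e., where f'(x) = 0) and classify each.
f'(x) = 3*x^2 - 10*x + 2

Solve f'(x) = 0:
  3*x^2 - 10*x + 2 = 0 has no rational roots; quadratic formula: x = (10 ± √76)/6.
  ⇒ x = 5/3 - sqrt(19)/3 ≈ 0.2137, sqrt(19)/3 + 5/3 ≈ 3.1196

f''(x) = 6*x - 10
Second-derivative test at each critical point:
  f''(0.2137) = -8.7178 < 0 → local maximum
  f''(3.1196) = 8.7178 > 0 → local minimum

Critical points: x = 5/3 - sqrt(19)/3 ≈ 0.2137 (local maximum); x = sqrt(19)/3 + 5/3 ≈ 3.1196 (local minimum)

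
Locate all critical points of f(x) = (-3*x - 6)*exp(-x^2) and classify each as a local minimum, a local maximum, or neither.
f'(x) = 3*(2*x*(x + 2) - 1)*exp(-x^2)

Solve f'(x) = 0:
  f'(x) = (6*x^2 + 12*x - 3)·exp(-x^2) and exp(-x^2) > 0 for every x, so f'(x) = 0 ⇔ 6*x^2 + 12*x - 3 = 0.
  Factor: 6*x^2 + 12*x - 3 = 3*(2*x^2 + 4*x - 1); 2*x^2 + 4*x - 1 = 0 has no rational roots; quadratic formula: x = (-4 ± √24)/4.
  ⇒ x = -sqrt(6)/2 - 1 ≈ -2.2247, -1 + sqrt(6)/2 ≈ 0.2247

f''(x) = 6*(-2*x^2*(x + 2) + 3*x + 2)*exp(-x^2)
Second-derivative test at each critical point:
  f''(-2.2247) = -0.1042 < 0 → local maximum
  f''(0.2247) = 13.9730 > 0 → local minimum

Critical points: x = -sqrt(6)/2 - 1 ≈ -2.2247 (local maximum); x = -1 + sqrt(6)/2 ≈ 0.2247 (local minimum)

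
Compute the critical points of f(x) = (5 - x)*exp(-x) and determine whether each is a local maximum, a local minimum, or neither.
f'(x) = (x - 6)*exp(-x)

Solve f'(x) = 0:
  f'(x) = (x - 6)·exp(-x) and exp(-x) > 0 for every x, so f'(x) = 0 ⇔ x - 6 = 0.
  x - 6 = 0.
  ⇒ x = 6

f''(x) = (7 - x)*exp(-x)
Second-derivative test at each critical point:
  f''(6) = 0.0025 > 0 → local minimum

Critical points: x = 6 (local minimum)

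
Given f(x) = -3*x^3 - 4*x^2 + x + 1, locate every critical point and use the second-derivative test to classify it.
f'(x) = -9*x^2 - 8*x + 1

Solve f'(x) = 0:
  Factor: -9*x^2 - 8*x + 1 = -(x + 1)*(9*x - 1) = 0.
  ⇒ x = -1, 1/9

f''(x) = -18*x - 8
Second-derivative test at each critical point:
  f''(-1) = 10 > 0 → local minimum
  f''(1/9) = -10 < 0 → local maximum

Critical points: x = -1 (local minimum); x = 1/9 (local maximum)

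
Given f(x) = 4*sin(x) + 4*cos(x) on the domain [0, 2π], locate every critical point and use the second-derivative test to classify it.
f'(x) = 4*sqrt(2)*cos(x + pi/4)

Solve f'(x) = 0 on [0, 2π]:
  f'(x) = 0 ⇔ 4*cos(x) = 4*sin(x) ⇔ tan(x) = 1, i.e. x = arctan(1) + nπ; keep the solutions lying in [0, 2π].
  ⇒ x = pi/4 ≈ 0.7854, 5*pi/4 ≈ 3.9270

f''(x) = -4*sqrt(2)*sin(x + pi/4)
Second-derivative test at each critical point:
  f''(0.7854) = -5.6569 < 0 → local maximum
  f''(3.9270) = 5.6569 > 0 → local minimum

Critical points: x = pi/4 ≈ 0.7854 (local maximum); x = 5*pi/4 ≈ 3.9270 (local minimum)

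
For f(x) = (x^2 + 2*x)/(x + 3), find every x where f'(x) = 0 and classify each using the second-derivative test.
f'(x) = (x^2 + 6*x + 6)/(x^2 + 6*x + 9)

Solve f'(x) = 0:
  f'(x) = (x^2 + 6*x + 6)/(x + 3)^2; the denominator is positive wherever f is defined, so f'(x) = 0 ⇔ x^2 + 6*x + 6 = 0.
  x^2 + 6*x + 6 = 0 has no rational roots; quadratic formula: x = (-6 ± √12)/2.
  ⇒ x = -3 - sqrt(3) ≈ -4.7321, -3 + sqrt(3) ≈ -1.2679

f''(x) = 6/(x^3 + 9*x^2 + 27*x + 27)
Second-derivative test at each critical point:
  f''(-4.7321) = -1.1547 < 0 → local maximum
  f''(-1.2679) = 1.1547 > 0 → local minimum

Critical points: x = -3 - sqrt(3) ≈ -4.7321 (local maximum); x = -3 + sqrt(3) ≈ -1.2679 (local minimum)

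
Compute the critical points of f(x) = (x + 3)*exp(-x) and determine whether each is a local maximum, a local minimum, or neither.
f'(x) = (-x - 2)*exp(-x)

Solve f'(x) = 0:
  f'(x) = (-x - 2)·exp(-x) and exp(-x) > 0 for every x, so f'(x) = 0 ⇔ -x - 2 = 0.
  -x - 2 = 0.
  ⇒ x = -2

f''(x) = (x + 1)*exp(-x)
Second-derivative test at each critical point:
  f''(-2) = -7.3891 < 0 → local maximum

Critical points: x = -2 (local maximum)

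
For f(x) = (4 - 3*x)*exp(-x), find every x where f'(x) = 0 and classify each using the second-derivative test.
f'(x) = (3*x - 7)*exp(-x)

Solve f'(x) = 0:
  f'(x) = (3*x - 7)·exp(-x) and exp(-x) > 0 for every x, so f'(x) = 0 ⇔ 3*x - 7 = 0.
  3*x - 7 = 0.
  ⇒ x = 7/3

f''(x) = (10 - 3*x)*exp(-x)
Second-derivative test at each critical point:
  f''(7/3) = 0.2909 > 0 → local minimum

Critical points: x = 7/3 (local minimum)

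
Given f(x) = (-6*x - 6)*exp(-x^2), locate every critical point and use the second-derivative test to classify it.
f'(x) = 6*(2*x*(x + 1) - 1)*exp(-x^2)

Solve f'(x) = 0:
  f'(x) = (12*x^2 + 12*x - 6)·exp(-x^2) and exp(-x^2) > 0 for every x, so f'(x) = 0 ⇔ 12*x^2 + 12*x - 6 = 0.
  Factor: 12*x^2 + 12*x - 6 = 6*(2*x^2 + 2*x - 1); 2*x^2 + 2*x - 1 = 0 has no rational roots; quadratic formula: x = (-2 ± √12)/4.
  ⇒ x = -sqrt(3)/2 - 1/2 ≈ -1.3660, -1/2 + sqrt(3)/2 ≈ 0.3660

f''(x) = 12*(-2*x^2*(x + 1) + 3*x + 1)*exp(-x^2)
Second-derivative test at each critical point:
  f''(-1.3660) = -3.2162 < 0 → local maximum
  f''(0.3660) = 18.1785 > 0 → local minimum

Critical points: x = -sqrt(3)/2 - 1/2 ≈ -1.3660 (local maximum); x = -1/2 + sqrt(3)/2 ≈ 0.3660 (local minimum)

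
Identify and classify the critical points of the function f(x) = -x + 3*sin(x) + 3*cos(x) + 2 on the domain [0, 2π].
f'(x) = 3*sqrt(2)*cos(x + pi/4) - 1

Solve f'(x) = 0 on [0, 2π]:
  f'(x) = 0 ⇔ -3*sin(x) + 3*cos(x) = 1. Write the left side as R·cos(x + φ) with R = √(3² + 3²) = 3*sqrt(2), cos φ = sqrt(2)/2, sin φ = sqrt(2)/2; then cos(x + φ) = sqrt(2)/6. Solve for x and keep the solutions lying in [0, 2π].
  ⇒ x = atan((-1 + sqrt(17))/(1 + sqrt(17))) ≈ 0.5475, atan((-sqrt(17) - 1)/(1 - sqrt(17))) + pi ≈ 4.1649

f''(x) = -3*sqrt(2)*sin(x + pi/4)
Second-derivative test at each critical point:
  f''(0.5475) = -4.1231 < 0 → local maximum
  f''(4.1649) = 4.1231 > 0 → local minimum

Critical points: x = atan((-1 + sqrt(17))/(1 + sqrt(17))) ≈ 0.5475 (local maximum); x = atan((-sqrt(17) - 1)/(1 - sqrt(17))) + pi ≈ 4.1649 (local minimum)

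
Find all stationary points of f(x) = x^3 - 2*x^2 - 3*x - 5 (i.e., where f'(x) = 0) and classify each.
f'(x) = 3*x^2 - 4*x - 3

Solve f'(x) = 0:
  3*x^2 - 4*x - 3 = 0 has no rational roots; quadratic formula: x = (4 ± √52)/6.
  ⇒ x = 2/3 - sqrt(13)/3 ≈ -0.5352, 2/3 + sqrt(13)/3 ≈ 1.8685

f''(x) = 6*x - 4
Second-derivative test at each critical point:
  f''(-0.5352) = -7.2111 < 0 → local maximum
  f''(1.8685) = 7.2111 > 0 → local minimum

Critical points: x = 2/3 - sqrt(13)/3 ≈ -0.5352 (local maximum); x = 2/3 + sqrt(13)/3 ≈ 1.8685 (local minimum)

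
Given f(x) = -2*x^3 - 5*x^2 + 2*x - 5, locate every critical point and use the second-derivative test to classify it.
f'(x) = -6*x^2 - 10*x + 2

Solve f'(x) = 0:
  Factor: -6*x^2 - 10*x + 2 = -2*(3*x^2 + 5*x - 1); 3*x^2 + 5*x - 1 = 0 has no rational roots; quadratic formula: x = (-5 ± √37)/6.
  ⇒ x = -sqrt(37)/6 - 5/6 ≈ -1.8471, -5/6 + sqrt(37)/6 ≈ 0.1805

f''(x) = -12*x - 10
Second-derivative test at each critical point:
  f''(-1.8471) = 12.1655 > 0 → local minimum
  f''(0.1805) = -12.1655 < 0 → local maximum

Critical points: x = -sqrt(37)/6 - 5/6 ≈ -1.8471 (local minimum); x = -5/6 + sqrt(37)/6 ≈ 0.1805 (local maximum)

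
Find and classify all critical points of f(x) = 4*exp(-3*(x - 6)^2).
f'(x) = 24*(6 - x)*exp(-3*(x - 6)^2)

Solve f'(x) = 0:
  f'(x) = (144 - 24*x)·exp(-3*(x - 6)^2) and exp(-3*(x - 6)^2) > 0 for every x, so f'(x) = 0 ⇔ 144 - 24*x = 0.
  Factor: 144 - 24*x = -24*(x - 6) = 0.
  ⇒ x = 6

f''(x) = 24*(6*(x - 6)^2 - 1)*exp(-3*(x - 6)^2)
Second-derivative test at each critical point:
  f''(6) = -24 < 0 → local maximum

Critical points: x = 6 (local maximum)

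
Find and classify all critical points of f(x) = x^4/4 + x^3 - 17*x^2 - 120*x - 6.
f'(x) = x^3 + 3*x^2 - 34*x - 120

Solve f'(x) = 0:
  Factor: x^3 + 3*x^2 - 34*x - 120 = (x - 6)*(x + 4)*(x + 5) = 0.
  ⇒ x = -5, -4, 6

f''(x) = 3*x^2 + 6*x - 34
Second-derivative test at each critical point:
  f''(-5) = 11 > 0 → local minimum
  f''(-4) = -10 < 0 → local maximum
  f''(6) = 110 > 0 → local minimum

Critical points: x = -5 (local minimum); x = -4 (local maximum); x = 6 (local minimum)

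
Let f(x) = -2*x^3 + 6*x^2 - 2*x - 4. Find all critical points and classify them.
f'(x) = -6*x^2 + 12*x - 2

Solve f'(x) = 0:
  Factor: -6*x^2 + 12*x - 2 = -2*(3*x^2 - 6*x + 1); 3*x^2 - 6*x + 1 = 0 has no rational roots; quadratic formula: x = (6 ± √24)/6.
  ⇒ x = 1 - sqrt(6)/3 ≈ 0.1835, sqrt(6)/3 + 1 ≈ 1.8165

f''(x) = 12 - 12*x
Second-derivative test at each critical point:
  f''(0.1835) = 9.7980 > 0 → local minimum
  f''(1.8165) = -9.7980 < 0 → local maximum

Critical points: x = 1 - sqrt(6)/3 ≈ 0.1835 (local minimum); x = sqrt(6)/3 + 1 ≈ 1.8165 (local maximum)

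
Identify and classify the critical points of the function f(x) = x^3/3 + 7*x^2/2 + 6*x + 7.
f'(x) = x^2 + 7*x + 6

Solve f'(x) = 0:
  Factor: x^2 + 7*x + 6 = (x + 1)*(x + 6) = 0.
  ⇒ x = -6, -1

f''(x) = 2*x + 7
Second-derivative test at each critical point:
  f''(-6) = -5 < 0 → local maximum
  f''(-1) = 5 > 0 → local minimum

Critical points: x = -6 (local maximum); x = -1 (local minimum)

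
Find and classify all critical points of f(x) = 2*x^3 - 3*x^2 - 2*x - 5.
f'(x) = 6*x^2 - 6*x - 2

Solve f'(x) = 0:
  Factor: 6*x^2 - 6*x - 2 = 2*(3*x^2 - 3*x - 1); 3*x^2 - 3*x - 1 = 0 has no rational roots; quadratic formula: x = (3 ± √21)/6.
  ⇒ x = 1/2 - sqrt(21)/6 ≈ -0.2638, 1/2 + sqrt(21)/6 ≈ 1.2638

f''(x) = 12*x - 6
Second-derivative test at each critical point:
  f''(-0.2638) = -9.1652 < 0 → local maximum
  f''(1.2638) = 9.1652 > 0 → local minimum

Critical points: x = 1/2 - sqrt(21)/6 ≈ -0.2638 (local maximum); x = 1/2 + sqrt(21)/6 ≈ 1.2638 (local minimum)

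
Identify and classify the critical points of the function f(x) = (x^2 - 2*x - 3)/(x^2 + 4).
f'(x) = 2*(x^2 + 7*x - 4)/(x^4 + 8*x^2 + 16)

Solve f'(x) = 0:
  f'(x) = 2*(x^2 + 7*x - 4)/(x^2 + 4)^2; the denominator is positive wherever f is defined, so f'(x) = 0 ⇔ 2*x^2 + 14*x - 8 = 0.
  Factor: 2*x^2 + 14*x - 8 = 2*(x^2 + 7*x - 4); x^2 + 7*x - 4 = 0 has no rational roots; quadratic formula: x = (-7 ± √65)/2.
  ⇒ x = -sqrt(65)/2 - 7/2 ≈ -7.5311, -7/2 + sqrt(65)/2 ≈ 0.5311

f''(x) = 2*(-2*x^3 - 21*x^2 + 24*x + 28)/(x^6 + 12*x^4 + 48*x^2 + 64)
Second-derivative test at each critical point:
  f''(-7.5311) = -0.0044 < 0 → local maximum
  f''(0.5311) = 0.8794 > 0 → local minimum

Critical points: x = -sqrt(65)/2 - 7/2 ≈ -7.5311 (local maximum); x = -7/2 + sqrt(65)/2 ≈ 0.5311 (local minimum)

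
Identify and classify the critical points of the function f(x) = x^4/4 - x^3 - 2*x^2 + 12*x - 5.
f'(x) = x^3 - 3*x^2 - 4*x + 12

Solve f'(x) = 0:
  Factor: x^3 - 3*x^2 - 4*x + 12 = (x - 3)*(x - 2)*(x + 2) = 0.
  ⇒ x = -2, 2, 3

f''(x) = 3*x^2 - 6*x - 4
Second-derivative test at each critical point:
  f''(-2) = 20 > 0 → local minimum
  f''(2) = -4 < 0 → local maximum
  f''(3) = 5 > 0 → local minimum

Critical points: x = -2 (local minimum); x = 2 (local maximum); x = 3 (local minimum)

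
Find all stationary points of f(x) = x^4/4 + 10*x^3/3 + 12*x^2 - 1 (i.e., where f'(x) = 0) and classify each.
f'(x) = x*(x^2 + 10*x + 24)

Solve f'(x) = 0:
  Factor: x^3 + 10*x^2 + 24*x = x*(x + 4)*(x + 6) = 0.
  ⇒ x = -6, -4, 0

f''(x) = 3*x^2 + 20*x + 24
Second-derivative test at each critical point:
  f''(-6) = 12 > 0 → local minimum
  f''(-4) = -8 < 0 → local maximum
  f''(0) = 24 > 0 → local minimum

Critical points: x = -6 (local minimum); x = -4 (local maximum); x = 0 (local minimum)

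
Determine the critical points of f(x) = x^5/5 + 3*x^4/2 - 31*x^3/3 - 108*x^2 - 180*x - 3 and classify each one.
f'(x) = x^4 + 6*x^3 - 31*x^2 - 216*x - 180

Solve f'(x) = 0:
  Factor: x^4 + 6*x^3 - 31*x^2 - 216*x - 180 = (x - 6)*(x + 1)*(x + 5)*(x + 6) = 0.
  ⇒ x = -6, -5, -1, 6

f''(x) = 4*x^3 + 18*x^2 - 62*x - 216
Second-derivative test at each critical point:
  f''(-6) = -60 < 0 → local maximum
  f''(-5) = 44 > 0 → local minimum
  f''(-1) = -140 < 0 → local maximum
  f''(6) = 924 > 0 → local minimum

Critical points: x = -6 (local maximum); x = -5 (local minimum); x = -1 (local maximum); x = 6 (local minimum)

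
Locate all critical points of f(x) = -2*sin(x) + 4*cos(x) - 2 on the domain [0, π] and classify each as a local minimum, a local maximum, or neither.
f'(x) = -4*sin(x) - 2*cos(x)

Solve f'(x) = 0 on [0, π]:
  f'(x) = 0 ⇔ -2*cos(x) = 4*sin(x) ⇔ tan(x) = -1/2, i.e. x = arctan(-1/2) + nπ; keep the solutions lying in [0, π].
  ⇒ x = pi - atan(1/2) ≈ 2.6779

f''(x) = 2*sin(x) - 4*cos(x)
Second-derivative test at each critical point:
  f''(2.6779) = 4.4721 > 0 → local minimum

Critical points: x = pi - atan(1/2) ≈ 2.6779 (local minimum)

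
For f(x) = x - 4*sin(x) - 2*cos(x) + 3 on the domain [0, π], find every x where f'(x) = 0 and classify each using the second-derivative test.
f'(x) = 2*sin(x) - 4*cos(x) + 1

Solve f'(x) = 0 on [0, π]:
  f'(x) = 0 ⇔ 2*sin(x) - 4*cos(x) = -1. Write the left side as R·cos(x + φ) with R = √((-4)² + (-2)²) = 2*sqrt(5), cos φ = -2*sqrt(5)/5, sin φ = -sqrt(5)/5; then cos(x + φ) = -sqrt(5)/10. Solve for x and keep the solutions lying in [0, π].
  ⇒ x = atan((-1 + 2*sqrt(19))/(2 + sqrt(19))) ≈ 0.8816

f''(x) = 4*sin(x) + 2*cos(x)
Second-derivative test at each critical point:
  f''(0.8816) = 4.3589 > 0 → local minimum

Critical points: x = atan((-1 + 2*sqrt(19))/(2 + sqrt(19))) ≈ 0.8816 (local minimum)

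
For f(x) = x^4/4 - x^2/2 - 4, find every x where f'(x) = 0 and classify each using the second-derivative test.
f'(x) = x^3 - x

Solve f'(x) = 0:
  Factor: x^3 - x = x*(x - 1)*(x + 1) = 0.
  ⇒ x = -1, 0, 1

f''(x) = 3*x^2 - 1
Second-derivative test at each critical point:
  f''(-1) = 2 > 0 → local minimum
  f''(0) = -1 < 0 → local maximum
  f''(1) = 2 > 0 → local minimum

Critical points: x = -1 (local minimum); x = 0 (local maximum); x = 1 (local minimum)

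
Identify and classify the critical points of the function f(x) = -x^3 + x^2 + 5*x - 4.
f'(x) = -3*x^2 + 2*x + 5

Solve f'(x) = 0:
  Factor: -3*x^2 + 2*x + 5 = -(x + 1)*(3*x - 5) = 0.
  ⇒ x = -1, 5/3

f''(x) = 2 - 6*x
Second-derivative test at each critical point:
  f''(-1) = 8 > 0 → local minimum
  f''(5/3) = -8 < 0 → local maximum

Critical points: x = -1 (local minimum); x = 5/3 (local maximum)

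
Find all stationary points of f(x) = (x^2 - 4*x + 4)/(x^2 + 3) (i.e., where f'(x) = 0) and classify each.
f'(x) = 2*(2*x^2 - x - 6)/(x^4 + 6*x^2 + 9)

Solve f'(x) = 0:
  f'(x) = 2*(x - 2)*(2*x + 3)/(x^2 + 3)^2; the denominator is positive wherever f is defined, so f'(x) = 0 ⇔ 4*x^2 - 2*x - 12 = 0.
  Factor: 4*x^2 - 2*x - 12 = 2*(x - 2)*(2*x + 3) = 0.
  ⇒ x = -3/2, 2

f''(x) = 2*(-4*x^3 + 3*x^2 + 36*x - 3)/(x^6 + 9*x^4 + 27*x^2 + 27)
Second-derivative test at each critical point:
  f''(-3/2) = -32/63 < 0 → local maximum
  f''(2) = 2/7 > 0 → local minimum

Critical points: x = -3/2 (local maximum); x = 2 (local minimum)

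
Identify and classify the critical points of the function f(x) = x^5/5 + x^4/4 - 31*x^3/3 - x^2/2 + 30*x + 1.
f'(x) = x^4 + x^3 - 31*x^2 - x + 30

Solve f'(x) = 0:
  Factor: x^4 + x^3 - 31*x^2 - x + 30 = (x - 5)*(x - 1)*(x + 1)*(x + 6) = 0.
  ⇒ x = -6, -1, 1, 5

f''(x) = 4*x^3 + 3*x^2 - 62*x - 1
Second-derivative test at each critical point:
  f''(-6) = -385 < 0 → local maximum
  f''(-1) = 60 > 0 → local minimum
  f''(1) = -56 < 0 → local maximum
  f''(5) = 264 > 0 → local minimum

Critical points: x = -6 (local maximum); x = -1 (local minimum); x = 1 (local maximum); x = 5 (local minimum)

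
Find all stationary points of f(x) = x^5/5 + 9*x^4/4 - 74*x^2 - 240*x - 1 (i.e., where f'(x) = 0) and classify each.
f'(x) = x^4 + 9*x^3 - 148*x - 240

Solve f'(x) = 0:
  Factor: x^4 + 9*x^3 - 148*x - 240 = (x - 4)*(x + 2)*(x + 5)*(x + 6) = 0.
  ⇒ x = -6, -5, -2, 4

f''(x) = 4*x^3 + 27*x^2 - 148
Second-derivative test at each critical point:
  f''(-6) = -40 < 0 → local maximum
  f''(-5) = 27 > 0 → local minimum
  f''(-2) = -72 < 0 → local maximum
  f''(4) = 540 > 0 → local minimum

Critical points: x = -6 (local maximum); x = -5 (local minimum); x = -2 (local maximum); x = 4 (local minimum)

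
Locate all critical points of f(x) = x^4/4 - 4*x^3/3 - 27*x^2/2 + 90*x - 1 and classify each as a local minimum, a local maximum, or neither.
f'(x) = x^3 - 4*x^2 - 27*x + 90

Solve f'(x) = 0:
  Factor: x^3 - 4*x^2 - 27*x + 90 = (x - 6)*(x - 3)*(x + 5) = 0.
  ⇒ x = -5, 3, 6

f''(x) = 3*x^2 - 8*x - 27
Second-derivative test at each critical point:
  f''(-5) = 88 > 0 → local minimum
  f''(3) = -24 < 0 → local maximum
  f''(6) = 33 > 0 → local minimum

Critical points: x = -5 (local minimum); x = 3 (local maximum); x = 6 (local minimum)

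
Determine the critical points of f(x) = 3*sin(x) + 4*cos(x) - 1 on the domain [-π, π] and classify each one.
f'(x) = -4*sin(x) + 3*cos(x)

Solve f'(x) = 0 on [-π, π]:
  f'(x) = 0 ⇔ 3*cos(x) = 4*sin(x) ⇔ tan(x) = 3/4, i.e. x = arctan(3/4) + nπ; keep the solutions lying in [-π, π].
  ⇒ x = -pi + atan(3/4) ≈ -2.4981, atan(3/4) ≈ 0.6435

f''(x) = -3*sin(x) - 4*cos(x)
Second-derivative test at each critical point:
  f''(-2.4981) = 5 > 0 → local minimum
  f''(0.6435) = -5 < 0 → local maximum

Critical points: x = -pi + atan(3/4) ≈ -2.4981 (local minimum); x = atan(3/4) ≈ 0.6435 (local maximum)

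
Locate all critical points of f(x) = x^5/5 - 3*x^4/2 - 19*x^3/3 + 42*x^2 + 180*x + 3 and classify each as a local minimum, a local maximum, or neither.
f'(x) = x^4 - 6*x^3 - 19*x^2 + 84*x + 180

Solve f'(x) = 0:
  Factor: x^4 - 6*x^3 - 19*x^2 + 84*x + 180 = (x - 6)*(x - 5)*(x + 2)*(x + 3) = 0.
  ⇒ x = -3, -2, 5, 6

f''(x) = 4*x^3 - 18*x^2 - 38*x + 84
Second-derivative test at each critical point:
  f''(-3) = -72 < 0 → local maximum
  f''(-2) = 56 > 0 → local minimum
  f''(5) = -56 < 0 → local maximum
  f''(6) = 72 > 0 → local minimum

Critical points: x = -3 (local maximum); x = -2 (local minimum); x = 5 (local maximum); x = 6 (local minimum)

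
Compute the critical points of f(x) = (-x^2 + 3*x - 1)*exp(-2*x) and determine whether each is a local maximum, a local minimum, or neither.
f'(x) = (2*x^2 - 8*x + 5)*exp(-2*x)

Solve f'(x) = 0:
  f'(x) = (2*x^2 - 8*x + 5)·exp(-2*x) and exp(-2*x) > 0 for every x, so f'(x) = 0 ⇔ 2*x^2 - 8*x + 5 = 0.
  2*x^2 - 8*x + 5 = 0 has no rational roots; quadratic formula: x = (8 ± √24)/4.
  ⇒ x = 2 - sqrt(6)/2 ≈ 0.7753, sqrt(6)/2 + 2 ≈ 3.2247

f''(x) = 2*(-2*x^2 + 10*x - 9)*exp(-2*x)
Second-derivative test at each critical point:
  f''(0.7753) = -1.0393 < 0 → local maximum
  f''(3.2247) = 0.0077 > 0 → local minimum

Critical points: x = 2 - sqrt(6)/2 ≈ 0.7753 (local maximum); x = sqrt(6)/2 + 2 ≈ 3.2247 (local minimum)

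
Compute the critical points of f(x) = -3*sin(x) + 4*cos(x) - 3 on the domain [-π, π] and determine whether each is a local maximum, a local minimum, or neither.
f'(x) = -4*sin(x) - 3*cos(x)

Solve f'(x) = 0 on [-π, π]:
  f'(x) = 0 ⇔ -3*cos(x) = 4*sin(x) ⇔ tan(x) = -3/4, i.e. x = arctan(-3/4) + nπ; keep the solutions lying in [-π, π].
  ⇒ x = -atan(3/4) ≈ -0.6435, pi - atan(3/4) ≈ 2.4981

f''(x) = 3*sin(x) - 4*cos(x)
Second-derivative test at each critical point:
  f''(-0.6435) = -5 < 0 → local maximum
  f''(2.4981) = 5 > 0 → local minimum

Critical points: x = -atan(3/4) ≈ -0.6435 (local maximum); x = pi - atan(3/4) ≈ 2.4981 (local minimum)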